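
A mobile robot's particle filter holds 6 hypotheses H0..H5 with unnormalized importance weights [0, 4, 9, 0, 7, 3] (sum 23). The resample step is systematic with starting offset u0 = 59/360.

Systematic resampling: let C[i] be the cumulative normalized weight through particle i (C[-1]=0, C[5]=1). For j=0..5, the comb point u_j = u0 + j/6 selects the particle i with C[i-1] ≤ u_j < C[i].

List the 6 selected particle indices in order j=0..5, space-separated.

1 2 2 4 4 5

C = [0, 4/23, 13/23, 13/23, 20/23, 1]
j=0: u_0=59/360 ∈ [0, 4/23) → index 1
j=1: u_1=119/360 ∈ [4/23, 13/23) → index 2
j=2: u_2=179/360 ∈ [4/23, 13/23) → index 2
j=3: u_3=239/360 ∈ [13/23, 20/23) → index 4
j=4: u_4=299/360 ∈ [13/23, 20/23) → index 4
j=5: u_5=359/360 ∈ [20/23, 1) → index 5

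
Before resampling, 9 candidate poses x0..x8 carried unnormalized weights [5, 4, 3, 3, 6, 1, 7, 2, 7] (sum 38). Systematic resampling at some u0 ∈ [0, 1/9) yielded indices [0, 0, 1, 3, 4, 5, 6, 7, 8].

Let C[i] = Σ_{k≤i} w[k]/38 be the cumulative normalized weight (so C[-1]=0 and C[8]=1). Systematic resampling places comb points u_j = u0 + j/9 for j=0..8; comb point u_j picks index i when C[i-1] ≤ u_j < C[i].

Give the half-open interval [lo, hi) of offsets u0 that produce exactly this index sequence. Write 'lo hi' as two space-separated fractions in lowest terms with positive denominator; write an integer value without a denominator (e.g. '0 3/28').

C = [5/38, 9/38, 6/19, 15/38, 21/38, 11/19, 29/38, 31/38, 1]
j=0 picked index 0: u0 ∈ [0, 5/38)
j=1 picked index 0: u0 ∈ [-1/9, 7/342)
j=2 picked index 1: u0 ∈ [-31/342, 5/342)
j=3 picked index 3: u0 ∈ [-1/57, 7/114)
j=4 picked index 4: u0 ∈ [-17/342, 37/342)
j=5 picked index 5: u0 ∈ [-1/342, 4/171)
j=6 picked index 6: u0 ∈ [-5/57, 11/114)
j=7 picked index 7: u0 ∈ [-5/342, 13/342)
j=8 picked index 8: u0 ∈ [-25/342, 1/9)
intersection: [0, 5/342)

0 5/342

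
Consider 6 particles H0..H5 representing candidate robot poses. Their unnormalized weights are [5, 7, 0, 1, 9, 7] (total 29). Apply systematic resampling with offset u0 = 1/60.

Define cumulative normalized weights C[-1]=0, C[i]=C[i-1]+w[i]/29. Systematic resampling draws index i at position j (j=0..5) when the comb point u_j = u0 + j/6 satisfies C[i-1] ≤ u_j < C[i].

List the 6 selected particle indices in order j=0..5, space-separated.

0 1 1 4 4 5

C = [5/29, 12/29, 12/29, 13/29, 22/29, 1]
j=0: u_0=1/60 ∈ [0, 5/29) → index 0
j=1: u_1=11/60 ∈ [5/29, 12/29) → index 1
j=2: u_2=7/20 ∈ [5/29, 12/29) → index 1
j=3: u_3=31/60 ∈ [13/29, 22/29) → index 4
j=4: u_4=41/60 ∈ [13/29, 22/29) → index 4
j=5: u_5=17/20 ∈ [22/29, 1) → index 5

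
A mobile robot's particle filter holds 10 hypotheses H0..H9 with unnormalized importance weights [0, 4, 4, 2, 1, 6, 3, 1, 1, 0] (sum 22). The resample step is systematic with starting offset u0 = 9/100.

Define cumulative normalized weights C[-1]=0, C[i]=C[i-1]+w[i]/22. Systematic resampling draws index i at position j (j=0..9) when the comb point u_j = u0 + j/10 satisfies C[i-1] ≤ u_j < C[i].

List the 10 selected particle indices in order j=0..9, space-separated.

1 2 2 3 4 5 5 6 6 8

C = [0, 2/11, 4/11, 5/11, 1/2, 17/22, 10/11, 21/22, 1, 1]
j=0: u_0=9/100 ∈ [0, 2/11) → index 1
j=1: u_1=19/100 ∈ [2/11, 4/11) → index 2
j=2: u_2=29/100 ∈ [2/11, 4/11) → index 2
j=3: u_3=39/100 ∈ [4/11, 5/11) → index 3
j=4: u_4=49/100 ∈ [5/11, 1/2) → index 4
j=5: u_5=59/100 ∈ [1/2, 17/22) → index 5
j=6: u_6=69/100 ∈ [1/2, 17/22) → index 5
j=7: u_7=79/100 ∈ [17/22, 10/11) → index 6
j=8: u_8=89/100 ∈ [17/22, 10/11) → index 6
j=9: u_9=99/100 ∈ [21/22, 1) → index 8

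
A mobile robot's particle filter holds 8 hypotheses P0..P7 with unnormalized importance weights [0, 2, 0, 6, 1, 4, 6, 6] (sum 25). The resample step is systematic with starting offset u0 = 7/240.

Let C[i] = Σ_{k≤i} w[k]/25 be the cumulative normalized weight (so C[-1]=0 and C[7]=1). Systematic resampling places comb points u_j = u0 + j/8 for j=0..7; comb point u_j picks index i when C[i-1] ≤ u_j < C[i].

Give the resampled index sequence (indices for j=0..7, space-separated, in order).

C = [0, 2/25, 2/25, 8/25, 9/25, 13/25, 19/25, 1]
j=0: u_0=7/240 ∈ [0, 2/25) → index 1
j=1: u_1=37/240 ∈ [2/25, 8/25) → index 3
j=2: u_2=67/240 ∈ [2/25, 8/25) → index 3
j=3: u_3=97/240 ∈ [9/25, 13/25) → index 5
j=4: u_4=127/240 ∈ [13/25, 19/25) → index 6
j=5: u_5=157/240 ∈ [13/25, 19/25) → index 6
j=6: u_6=187/240 ∈ [19/25, 1) → index 7
j=7: u_7=217/240 ∈ [19/25, 1) → index 7

1 3 3 5 6 6 7 7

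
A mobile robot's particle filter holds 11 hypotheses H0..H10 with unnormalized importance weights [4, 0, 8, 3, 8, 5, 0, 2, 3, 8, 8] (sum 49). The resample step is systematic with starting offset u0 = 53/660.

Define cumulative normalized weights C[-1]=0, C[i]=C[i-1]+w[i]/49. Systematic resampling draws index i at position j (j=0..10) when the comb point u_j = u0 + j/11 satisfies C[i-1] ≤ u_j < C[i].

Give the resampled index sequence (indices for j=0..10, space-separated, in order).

0 2 3 4 4 5 8 9 9 10 10

C = [4/49, 4/49, 12/49, 15/49, 23/49, 4/7, 4/7, 30/49, 33/49, 41/49, 1]
j=0: u_0=53/660 ∈ [0, 4/49) → index 0
j=1: u_1=113/660 ∈ [4/49, 12/49) → index 2
j=2: u_2=173/660 ∈ [12/49, 15/49) → index 3
j=3: u_3=233/660 ∈ [15/49, 23/49) → index 4
j=4: u_4=293/660 ∈ [15/49, 23/49) → index 4
j=5: u_5=353/660 ∈ [23/49, 4/7) → index 5
j=6: u_6=413/660 ∈ [30/49, 33/49) → index 8
j=7: u_7=43/60 ∈ [33/49, 41/49) → index 9
j=8: u_8=533/660 ∈ [33/49, 41/49) → index 9
j=9: u_9=593/660 ∈ [41/49, 1) → index 10
j=10: u_10=653/660 ∈ [41/49, 1) → index 10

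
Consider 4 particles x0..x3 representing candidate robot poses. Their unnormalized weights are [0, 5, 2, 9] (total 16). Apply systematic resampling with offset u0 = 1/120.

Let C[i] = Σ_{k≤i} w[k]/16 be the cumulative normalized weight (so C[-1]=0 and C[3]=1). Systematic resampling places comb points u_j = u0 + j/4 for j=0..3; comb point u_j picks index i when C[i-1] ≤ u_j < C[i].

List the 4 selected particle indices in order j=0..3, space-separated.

1 1 3 3

C = [0, 5/16, 7/16, 1]
j=0: u_0=1/120 ∈ [0, 5/16) → index 1
j=1: u_1=31/120 ∈ [0, 5/16) → index 1
j=2: u_2=61/120 ∈ [7/16, 1) → index 3
j=3: u_3=91/120 ∈ [7/16, 1) → index 3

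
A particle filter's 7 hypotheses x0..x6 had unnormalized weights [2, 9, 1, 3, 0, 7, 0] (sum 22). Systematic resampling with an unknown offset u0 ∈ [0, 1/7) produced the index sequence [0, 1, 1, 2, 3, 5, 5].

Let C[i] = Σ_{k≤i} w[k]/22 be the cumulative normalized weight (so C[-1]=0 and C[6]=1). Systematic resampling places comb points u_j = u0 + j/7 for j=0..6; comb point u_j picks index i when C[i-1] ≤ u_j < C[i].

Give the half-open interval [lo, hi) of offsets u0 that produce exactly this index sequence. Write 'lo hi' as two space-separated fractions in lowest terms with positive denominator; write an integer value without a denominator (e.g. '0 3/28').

1/14 1/11

C = [1/11, 1/2, 6/11, 15/22, 15/22, 1, 1]
j=0 picked index 0: u0 ∈ [0, 1/11)
j=1 picked index 1: u0 ∈ [-4/77, 5/14)
j=2 picked index 1: u0 ∈ [-15/77, 3/14)
j=3 picked index 2: u0 ∈ [1/14, 9/77)
j=4 picked index 3: u0 ∈ [-2/77, 17/154)
j=5 picked index 5: u0 ∈ [-5/154, 2/7)
j=6 picked index 5: u0 ∈ [-27/154, 1/7)
intersection: [1/14, 1/11)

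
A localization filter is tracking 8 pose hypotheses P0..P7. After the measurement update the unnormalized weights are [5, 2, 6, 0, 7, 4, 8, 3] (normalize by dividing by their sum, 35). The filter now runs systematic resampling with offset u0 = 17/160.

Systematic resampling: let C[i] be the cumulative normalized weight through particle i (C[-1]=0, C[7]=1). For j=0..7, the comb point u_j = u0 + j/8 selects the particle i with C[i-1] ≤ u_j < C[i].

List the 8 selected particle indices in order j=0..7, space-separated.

C = [1/7, 1/5, 13/35, 13/35, 4/7, 24/35, 32/35, 1]
j=0: u_0=17/160 ∈ [0, 1/7) → index 0
j=1: u_1=37/160 ∈ [1/5, 13/35) → index 2
j=2: u_2=57/160 ∈ [1/5, 13/35) → index 2
j=3: u_3=77/160 ∈ [13/35, 4/7) → index 4
j=4: u_4=97/160 ∈ [4/7, 24/35) → index 5
j=5: u_5=117/160 ∈ [24/35, 32/35) → index 6
j=6: u_6=137/160 ∈ [24/35, 32/35) → index 6
j=7: u_7=157/160 ∈ [32/35, 1) → index 7

0 2 2 4 5 6 6 7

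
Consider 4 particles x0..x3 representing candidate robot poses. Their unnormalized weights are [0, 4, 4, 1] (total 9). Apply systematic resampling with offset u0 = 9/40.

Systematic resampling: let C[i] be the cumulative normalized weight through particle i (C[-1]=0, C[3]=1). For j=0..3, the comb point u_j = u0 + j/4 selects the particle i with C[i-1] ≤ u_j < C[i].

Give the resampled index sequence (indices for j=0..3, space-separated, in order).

C = [0, 4/9, 8/9, 1]
j=0: u_0=9/40 ∈ [0, 4/9) → index 1
j=1: u_1=19/40 ∈ [4/9, 8/9) → index 2
j=2: u_2=29/40 ∈ [4/9, 8/9) → index 2
j=3: u_3=39/40 ∈ [8/9, 1) → index 3

1 2 2 3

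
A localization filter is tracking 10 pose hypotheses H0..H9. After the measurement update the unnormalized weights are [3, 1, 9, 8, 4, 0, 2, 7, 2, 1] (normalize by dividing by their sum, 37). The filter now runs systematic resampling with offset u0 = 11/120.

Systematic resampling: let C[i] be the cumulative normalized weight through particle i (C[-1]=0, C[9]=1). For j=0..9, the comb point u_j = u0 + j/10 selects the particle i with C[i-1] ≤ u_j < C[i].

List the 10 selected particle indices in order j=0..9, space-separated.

C = [3/37, 4/37, 13/37, 21/37, 25/37, 25/37, 27/37, 34/37, 36/37, 1]
j=0: u_0=11/120 ∈ [3/37, 4/37) → index 1
j=1: u_1=23/120 ∈ [4/37, 13/37) → index 2
j=2: u_2=7/24 ∈ [4/37, 13/37) → index 2
j=3: u_3=47/120 ∈ [13/37, 21/37) → index 3
j=4: u_4=59/120 ∈ [13/37, 21/37) → index 3
j=5: u_5=71/120 ∈ [21/37, 25/37) → index 4
j=6: u_6=83/120 ∈ [25/37, 27/37) → index 6
j=7: u_7=19/24 ∈ [27/37, 34/37) → index 7
j=8: u_8=107/120 ∈ [27/37, 34/37) → index 7
j=9: u_9=119/120 ∈ [36/37, 1) → index 9

1 2 2 3 3 4 6 7 7 9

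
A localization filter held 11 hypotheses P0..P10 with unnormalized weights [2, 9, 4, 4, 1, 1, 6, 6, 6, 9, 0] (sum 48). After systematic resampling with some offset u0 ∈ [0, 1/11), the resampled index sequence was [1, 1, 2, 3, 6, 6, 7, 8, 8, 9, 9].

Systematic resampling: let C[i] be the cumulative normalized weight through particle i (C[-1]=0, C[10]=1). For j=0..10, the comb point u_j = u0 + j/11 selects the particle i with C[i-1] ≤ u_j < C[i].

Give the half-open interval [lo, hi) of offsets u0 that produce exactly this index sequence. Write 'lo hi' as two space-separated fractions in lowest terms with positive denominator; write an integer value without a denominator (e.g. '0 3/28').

13/176 15/176

C = [1/24, 11/48, 5/16, 19/48, 5/12, 7/16, 9/16, 11/16, 13/16, 1, 1]
j=0 picked index 1: u0 ∈ [1/24, 11/48)
j=1 picked index 1: u0 ∈ [-13/264, 73/528)
j=2 picked index 2: u0 ∈ [25/528, 23/176)
j=3 picked index 3: u0 ∈ [7/176, 65/528)
j=4 picked index 6: u0 ∈ [13/176, 35/176)
j=5 picked index 6: u0 ∈ [-3/176, 19/176)
j=6 picked index 7: u0 ∈ [3/176, 25/176)
j=7 picked index 8: u0 ∈ [9/176, 31/176)
j=8 picked index 8: u0 ∈ [-7/176, 15/176)
j=9 picked index 9: u0 ∈ [-1/176, 2/11)
j=10 picked index 9: u0 ∈ [-17/176, 1/11)
intersection: [13/176, 15/176)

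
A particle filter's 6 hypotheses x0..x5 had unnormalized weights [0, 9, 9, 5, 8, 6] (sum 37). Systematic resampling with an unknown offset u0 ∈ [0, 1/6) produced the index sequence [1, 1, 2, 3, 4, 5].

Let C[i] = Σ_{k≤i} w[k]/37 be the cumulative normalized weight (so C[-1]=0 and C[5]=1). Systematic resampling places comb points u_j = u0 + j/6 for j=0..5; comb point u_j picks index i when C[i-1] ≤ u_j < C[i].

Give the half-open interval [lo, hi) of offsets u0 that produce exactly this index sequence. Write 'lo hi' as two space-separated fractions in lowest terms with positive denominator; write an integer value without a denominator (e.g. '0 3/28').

1/222 17/222

C = [0, 9/37, 18/37, 23/37, 31/37, 1]
j=0 picked index 1: u0 ∈ [0, 9/37)
j=1 picked index 1: u0 ∈ [-1/6, 17/222)
j=2 picked index 2: u0 ∈ [-10/111, 17/111)
j=3 picked index 3: u0 ∈ [-1/74, 9/74)
j=4 picked index 4: u0 ∈ [-5/111, 19/111)
j=5 picked index 5: u0 ∈ [1/222, 1/6)
intersection: [1/222, 17/222)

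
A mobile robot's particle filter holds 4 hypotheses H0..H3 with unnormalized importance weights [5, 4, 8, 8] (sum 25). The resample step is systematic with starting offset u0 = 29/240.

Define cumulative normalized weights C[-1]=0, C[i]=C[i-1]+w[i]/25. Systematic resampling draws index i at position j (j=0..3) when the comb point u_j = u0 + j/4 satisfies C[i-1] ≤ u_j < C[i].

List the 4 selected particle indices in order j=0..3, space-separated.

0 2 2 3

C = [1/5, 9/25, 17/25, 1]
j=0: u_0=29/240 ∈ [0, 1/5) → index 0
j=1: u_1=89/240 ∈ [9/25, 17/25) → index 2
j=2: u_2=149/240 ∈ [9/25, 17/25) → index 2
j=3: u_3=209/240 ∈ [17/25, 1) → index 3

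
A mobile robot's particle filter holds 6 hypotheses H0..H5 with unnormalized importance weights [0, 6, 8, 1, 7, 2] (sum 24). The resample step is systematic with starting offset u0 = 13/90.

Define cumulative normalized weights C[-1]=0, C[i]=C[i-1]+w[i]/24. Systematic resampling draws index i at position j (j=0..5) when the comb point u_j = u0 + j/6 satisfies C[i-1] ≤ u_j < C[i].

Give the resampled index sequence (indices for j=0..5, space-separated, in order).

C = [0, 1/4, 7/12, 5/8, 11/12, 1]
j=0: u_0=13/90 ∈ [0, 1/4) → index 1
j=1: u_1=14/45 ∈ [1/4, 7/12) → index 2
j=2: u_2=43/90 ∈ [1/4, 7/12) → index 2
j=3: u_3=29/45 ∈ [5/8, 11/12) → index 4
j=4: u_4=73/90 ∈ [5/8, 11/12) → index 4
j=5: u_5=44/45 ∈ [11/12, 1) → index 5

1 2 2 4 4 5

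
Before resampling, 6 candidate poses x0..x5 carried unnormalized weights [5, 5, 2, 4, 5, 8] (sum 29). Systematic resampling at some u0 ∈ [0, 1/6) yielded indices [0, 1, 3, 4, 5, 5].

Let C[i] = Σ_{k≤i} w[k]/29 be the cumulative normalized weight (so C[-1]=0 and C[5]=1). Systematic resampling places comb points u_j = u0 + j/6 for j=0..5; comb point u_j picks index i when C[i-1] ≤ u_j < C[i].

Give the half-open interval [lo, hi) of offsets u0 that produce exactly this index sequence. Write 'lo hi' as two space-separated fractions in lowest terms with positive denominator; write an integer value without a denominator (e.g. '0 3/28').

7/87 1/6

C = [5/29, 10/29, 12/29, 16/29, 21/29, 1]
j=0 picked index 0: u0 ∈ [0, 5/29)
j=1 picked index 1: u0 ∈ [1/174, 31/174)
j=2 picked index 3: u0 ∈ [7/87, 19/87)
j=3 picked index 4: u0 ∈ [3/58, 13/58)
j=4 picked index 5: u0 ∈ [5/87, 1/3)
j=5 picked index 5: u0 ∈ [-19/174, 1/6)
intersection: [7/87, 1/6)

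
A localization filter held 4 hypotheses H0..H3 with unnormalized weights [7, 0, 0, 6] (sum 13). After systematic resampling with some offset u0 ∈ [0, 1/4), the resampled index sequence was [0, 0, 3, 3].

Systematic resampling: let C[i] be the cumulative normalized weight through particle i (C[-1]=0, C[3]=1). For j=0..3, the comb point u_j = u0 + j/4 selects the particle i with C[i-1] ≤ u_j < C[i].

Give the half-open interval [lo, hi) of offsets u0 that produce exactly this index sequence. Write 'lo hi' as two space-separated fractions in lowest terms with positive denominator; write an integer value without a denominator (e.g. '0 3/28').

1/26 1/4

C = [7/13, 7/13, 7/13, 1]
j=0 picked index 0: u0 ∈ [0, 7/13)
j=1 picked index 0: u0 ∈ [-1/4, 15/52)
j=2 picked index 3: u0 ∈ [1/26, 1/2)
j=3 picked index 3: u0 ∈ [-11/52, 1/4)
intersection: [1/26, 1/4)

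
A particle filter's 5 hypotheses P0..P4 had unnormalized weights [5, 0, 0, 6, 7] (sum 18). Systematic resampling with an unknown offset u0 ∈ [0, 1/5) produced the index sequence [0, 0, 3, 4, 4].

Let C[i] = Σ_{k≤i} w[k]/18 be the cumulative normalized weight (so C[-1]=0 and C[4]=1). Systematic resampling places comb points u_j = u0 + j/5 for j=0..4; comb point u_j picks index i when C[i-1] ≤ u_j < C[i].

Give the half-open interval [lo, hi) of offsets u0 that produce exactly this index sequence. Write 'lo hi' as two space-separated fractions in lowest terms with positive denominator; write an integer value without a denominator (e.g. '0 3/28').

C = [5/18, 5/18, 5/18, 11/18, 1]
j=0 picked index 0: u0 ∈ [0, 5/18)
j=1 picked index 0: u0 ∈ [-1/5, 7/90)
j=2 picked index 3: u0 ∈ [-11/90, 19/90)
j=3 picked index 4: u0 ∈ [1/90, 2/5)
j=4 picked index 4: u0 ∈ [-17/90, 1/5)
intersection: [1/90, 7/90)

1/90 7/90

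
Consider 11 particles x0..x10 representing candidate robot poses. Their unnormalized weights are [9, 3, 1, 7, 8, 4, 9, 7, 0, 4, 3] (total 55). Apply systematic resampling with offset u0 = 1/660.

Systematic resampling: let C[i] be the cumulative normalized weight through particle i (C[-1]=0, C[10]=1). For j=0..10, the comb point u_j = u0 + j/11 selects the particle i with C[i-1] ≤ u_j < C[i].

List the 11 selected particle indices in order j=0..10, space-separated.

0 0 1 3 4 4 5 6 6 7 9

C = [9/55, 12/55, 13/55, 4/11, 28/55, 32/55, 41/55, 48/55, 48/55, 52/55, 1]
j=0: u_0=1/660 ∈ [0, 9/55) → index 0
j=1: u_1=61/660 ∈ [0, 9/55) → index 0
j=2: u_2=11/60 ∈ [9/55, 12/55) → index 1
j=3: u_3=181/660 ∈ [13/55, 4/11) → index 3
j=4: u_4=241/660 ∈ [4/11, 28/55) → index 4
j=5: u_5=301/660 ∈ [4/11, 28/55) → index 4
j=6: u_6=361/660 ∈ [28/55, 32/55) → index 5
j=7: u_7=421/660 ∈ [32/55, 41/55) → index 6
j=8: u_8=481/660 ∈ [32/55, 41/55) → index 6
j=9: u_9=541/660 ∈ [41/55, 48/55) → index 7
j=10: u_10=601/660 ∈ [48/55, 52/55) → index 9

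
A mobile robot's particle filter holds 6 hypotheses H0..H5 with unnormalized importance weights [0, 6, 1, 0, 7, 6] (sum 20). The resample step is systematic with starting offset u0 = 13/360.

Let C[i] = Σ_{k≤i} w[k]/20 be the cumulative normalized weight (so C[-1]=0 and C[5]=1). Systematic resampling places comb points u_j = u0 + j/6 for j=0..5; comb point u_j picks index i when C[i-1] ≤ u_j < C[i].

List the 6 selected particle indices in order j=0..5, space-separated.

C = [0, 3/10, 7/20, 7/20, 7/10, 1]
j=0: u_0=13/360 ∈ [0, 3/10) → index 1
j=1: u_1=73/360 ∈ [0, 3/10) → index 1
j=2: u_2=133/360 ∈ [7/20, 7/10) → index 4
j=3: u_3=193/360 ∈ [7/20, 7/10) → index 4
j=4: u_4=253/360 ∈ [7/10, 1) → index 5
j=5: u_5=313/360 ∈ [7/10, 1) → index 5

1 1 4 4 5 5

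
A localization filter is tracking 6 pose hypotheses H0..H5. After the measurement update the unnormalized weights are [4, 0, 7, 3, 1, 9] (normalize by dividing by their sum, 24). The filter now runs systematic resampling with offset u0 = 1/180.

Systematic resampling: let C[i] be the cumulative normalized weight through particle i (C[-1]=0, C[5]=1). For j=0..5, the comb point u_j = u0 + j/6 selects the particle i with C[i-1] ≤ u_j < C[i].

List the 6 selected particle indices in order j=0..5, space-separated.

C = [1/6, 1/6, 11/24, 7/12, 5/8, 1]
j=0: u_0=1/180 ∈ [0, 1/6) → index 0
j=1: u_1=31/180 ∈ [1/6, 11/24) → index 2
j=2: u_2=61/180 ∈ [1/6, 11/24) → index 2
j=3: u_3=91/180 ∈ [11/24, 7/12) → index 3
j=4: u_4=121/180 ∈ [5/8, 1) → index 5
j=5: u_5=151/180 ∈ [5/8, 1) → index 5

0 2 2 3 5 5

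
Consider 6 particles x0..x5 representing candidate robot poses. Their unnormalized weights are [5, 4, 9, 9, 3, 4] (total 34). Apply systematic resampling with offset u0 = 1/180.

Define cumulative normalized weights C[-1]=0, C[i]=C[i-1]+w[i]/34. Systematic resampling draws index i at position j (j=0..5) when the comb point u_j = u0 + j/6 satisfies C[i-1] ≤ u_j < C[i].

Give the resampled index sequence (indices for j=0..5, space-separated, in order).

0 1 2 2 3 4

C = [5/34, 9/34, 9/17, 27/34, 15/17, 1]
j=0: u_0=1/180 ∈ [0, 5/34) → index 0
j=1: u_1=31/180 ∈ [5/34, 9/34) → index 1
j=2: u_2=61/180 ∈ [9/34, 9/17) → index 2
j=3: u_3=91/180 ∈ [9/34, 9/17) → index 2
j=4: u_4=121/180 ∈ [9/17, 27/34) → index 3
j=5: u_5=151/180 ∈ [27/34, 15/17) → index 4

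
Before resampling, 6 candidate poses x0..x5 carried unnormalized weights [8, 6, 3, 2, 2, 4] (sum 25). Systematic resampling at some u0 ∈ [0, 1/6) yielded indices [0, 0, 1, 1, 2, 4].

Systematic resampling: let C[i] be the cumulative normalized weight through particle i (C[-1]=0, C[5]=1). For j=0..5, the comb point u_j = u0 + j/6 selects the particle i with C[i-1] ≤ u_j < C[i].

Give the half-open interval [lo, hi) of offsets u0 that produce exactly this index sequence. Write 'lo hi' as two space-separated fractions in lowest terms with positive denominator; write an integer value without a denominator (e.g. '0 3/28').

C = [8/25, 14/25, 17/25, 19/25, 21/25, 1]
j=0 picked index 0: u0 ∈ [0, 8/25)
j=1 picked index 0: u0 ∈ [-1/6, 23/150)
j=2 picked index 1: u0 ∈ [-1/75, 17/75)
j=3 picked index 1: u0 ∈ [-9/50, 3/50)
j=4 picked index 2: u0 ∈ [-8/75, 1/75)
j=5 picked index 4: u0 ∈ [-11/150, 1/150)
intersection: [0, 1/150)

0 1/150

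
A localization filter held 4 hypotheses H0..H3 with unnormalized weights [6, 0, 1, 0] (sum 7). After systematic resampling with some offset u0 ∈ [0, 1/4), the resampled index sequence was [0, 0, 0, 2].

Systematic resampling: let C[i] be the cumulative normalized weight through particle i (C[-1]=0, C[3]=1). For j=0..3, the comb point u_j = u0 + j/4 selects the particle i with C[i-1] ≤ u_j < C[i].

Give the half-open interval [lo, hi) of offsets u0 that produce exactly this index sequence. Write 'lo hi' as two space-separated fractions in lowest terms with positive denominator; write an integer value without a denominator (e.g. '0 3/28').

C = [6/7, 6/7, 1, 1]
j=0 picked index 0: u0 ∈ [0, 6/7)
j=1 picked index 0: u0 ∈ [-1/4, 17/28)
j=2 picked index 0: u0 ∈ [-1/2, 5/14)
j=3 picked index 2: u0 ∈ [3/28, 1/4)
intersection: [3/28, 1/4)

3/28 1/4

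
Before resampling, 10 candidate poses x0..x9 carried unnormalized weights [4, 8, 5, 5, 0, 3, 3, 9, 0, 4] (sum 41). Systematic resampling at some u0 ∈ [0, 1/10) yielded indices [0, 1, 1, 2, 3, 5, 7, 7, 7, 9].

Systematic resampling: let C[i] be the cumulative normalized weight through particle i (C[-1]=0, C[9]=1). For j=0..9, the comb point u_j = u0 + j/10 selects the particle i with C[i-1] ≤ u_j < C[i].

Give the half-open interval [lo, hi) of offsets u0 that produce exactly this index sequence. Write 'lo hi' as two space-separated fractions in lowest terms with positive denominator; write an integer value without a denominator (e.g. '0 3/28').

17/205 19/205

C = [4/41, 12/41, 17/41, 22/41, 22/41, 25/41, 28/41, 37/41, 37/41, 1]
j=0 picked index 0: u0 ∈ [0, 4/41)
j=1 picked index 1: u0 ∈ [-1/410, 79/410)
j=2 picked index 1: u0 ∈ [-21/205, 19/205)
j=3 picked index 2: u0 ∈ [-3/410, 47/410)
j=4 picked index 3: u0 ∈ [3/205, 28/205)
j=5 picked index 5: u0 ∈ [3/82, 9/82)
j=6 picked index 7: u0 ∈ [17/205, 62/205)
j=7 picked index 7: u0 ∈ [-7/410, 83/410)
j=8 picked index 7: u0 ∈ [-24/205, 21/205)
j=9 picked index 9: u0 ∈ [1/410, 1/10)
intersection: [17/205, 19/205)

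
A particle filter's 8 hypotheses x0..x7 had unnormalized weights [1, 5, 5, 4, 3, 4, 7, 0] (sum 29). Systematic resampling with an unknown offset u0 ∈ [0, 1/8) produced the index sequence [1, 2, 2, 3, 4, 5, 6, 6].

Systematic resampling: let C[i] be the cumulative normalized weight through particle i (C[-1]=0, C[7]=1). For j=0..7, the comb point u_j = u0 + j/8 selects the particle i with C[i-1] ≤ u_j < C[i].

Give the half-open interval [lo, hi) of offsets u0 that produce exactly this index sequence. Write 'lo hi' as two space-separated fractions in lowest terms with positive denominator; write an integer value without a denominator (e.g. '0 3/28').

C = [1/29, 6/29, 11/29, 15/29, 18/29, 22/29, 1, 1]
j=0 picked index 1: u0 ∈ [1/29, 6/29)
j=1 picked index 2: u0 ∈ [19/232, 59/232)
j=2 picked index 2: u0 ∈ [-5/116, 15/116)
j=3 picked index 3: u0 ∈ [1/232, 33/232)
j=4 picked index 4: u0 ∈ [1/58, 7/58)
j=5 picked index 5: u0 ∈ [-1/232, 31/232)
j=6 picked index 6: u0 ∈ [1/116, 1/4)
j=7 picked index 6: u0 ∈ [-27/232, 1/8)
intersection: [19/232, 7/58)

19/232 7/58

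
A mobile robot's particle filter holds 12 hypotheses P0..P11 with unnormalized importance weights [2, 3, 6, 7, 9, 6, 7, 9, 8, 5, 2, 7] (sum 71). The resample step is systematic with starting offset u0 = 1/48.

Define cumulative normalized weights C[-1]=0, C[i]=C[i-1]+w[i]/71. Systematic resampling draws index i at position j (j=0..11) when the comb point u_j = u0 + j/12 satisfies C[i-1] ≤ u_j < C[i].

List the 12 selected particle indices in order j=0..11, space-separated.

0 2 3 4 4 5 6 7 7 8 9 11

C = [2/71, 5/71, 11/71, 18/71, 27/71, 33/71, 40/71, 49/71, 57/71, 62/71, 64/71, 1]
j=0: u_0=1/48 ∈ [0, 2/71) → index 0
j=1: u_1=5/48 ∈ [5/71, 11/71) → index 2
j=2: u_2=3/16 ∈ [11/71, 18/71) → index 3
j=3: u_3=13/48 ∈ [18/71, 27/71) → index 4
j=4: u_4=17/48 ∈ [18/71, 27/71) → index 4
j=5: u_5=7/16 ∈ [27/71, 33/71) → index 5
j=6: u_6=25/48 ∈ [33/71, 40/71) → index 6
j=7: u_7=29/48 ∈ [40/71, 49/71) → index 7
j=8: u_8=11/16 ∈ [40/71, 49/71) → index 7
j=9: u_9=37/48 ∈ [49/71, 57/71) → index 8
j=10: u_10=41/48 ∈ [57/71, 62/71) → index 9
j=11: u_11=15/16 ∈ [64/71, 1) → index 11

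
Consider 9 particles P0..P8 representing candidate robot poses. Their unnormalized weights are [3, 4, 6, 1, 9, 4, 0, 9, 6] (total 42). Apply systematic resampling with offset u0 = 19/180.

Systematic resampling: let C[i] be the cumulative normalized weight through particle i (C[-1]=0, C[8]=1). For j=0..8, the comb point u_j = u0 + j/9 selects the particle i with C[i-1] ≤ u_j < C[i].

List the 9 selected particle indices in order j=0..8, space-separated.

1 2 3 4 5 7 7 8 8

C = [1/14, 1/6, 13/42, 1/3, 23/42, 9/14, 9/14, 6/7, 1]
j=0: u_0=19/180 ∈ [1/14, 1/6) → index 1
j=1: u_1=13/60 ∈ [1/6, 13/42) → index 2
j=2: u_2=59/180 ∈ [13/42, 1/3) → index 3
j=3: u_3=79/180 ∈ [1/3, 23/42) → index 4
j=4: u_4=11/20 ∈ [23/42, 9/14) → index 5
j=5: u_5=119/180 ∈ [9/14, 6/7) → index 7
j=6: u_6=139/180 ∈ [9/14, 6/7) → index 7
j=7: u_7=53/60 ∈ [6/7, 1) → index 8
j=8: u_8=179/180 ∈ [6/7, 1) → index 8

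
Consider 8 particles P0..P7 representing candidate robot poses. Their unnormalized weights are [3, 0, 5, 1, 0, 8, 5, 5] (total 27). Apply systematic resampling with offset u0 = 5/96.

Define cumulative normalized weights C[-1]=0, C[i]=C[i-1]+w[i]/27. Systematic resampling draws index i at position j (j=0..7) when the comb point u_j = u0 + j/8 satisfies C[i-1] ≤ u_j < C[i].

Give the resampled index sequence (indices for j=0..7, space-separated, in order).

C = [1/9, 1/9, 8/27, 1/3, 1/3, 17/27, 22/27, 1]
j=0: u_0=5/96 ∈ [0, 1/9) → index 0
j=1: u_1=17/96 ∈ [1/9, 8/27) → index 2
j=2: u_2=29/96 ∈ [8/27, 1/3) → index 3
j=3: u_3=41/96 ∈ [1/3, 17/27) → index 5
j=4: u_4=53/96 ∈ [1/3, 17/27) → index 5
j=5: u_5=65/96 ∈ [17/27, 22/27) → index 6
j=6: u_6=77/96 ∈ [17/27, 22/27) → index 6
j=7: u_7=89/96 ∈ [22/27, 1) → index 7

0 2 3 5 5 6 6 7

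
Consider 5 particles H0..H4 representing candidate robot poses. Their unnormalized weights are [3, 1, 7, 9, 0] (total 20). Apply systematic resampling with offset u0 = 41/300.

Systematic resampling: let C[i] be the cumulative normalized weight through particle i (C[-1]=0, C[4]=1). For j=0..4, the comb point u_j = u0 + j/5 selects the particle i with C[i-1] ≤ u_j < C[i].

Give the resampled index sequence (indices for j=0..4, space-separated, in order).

C = [3/20, 1/5, 11/20, 1, 1]
j=0: u_0=41/300 ∈ [0, 3/20) → index 0
j=1: u_1=101/300 ∈ [1/5, 11/20) → index 2
j=2: u_2=161/300 ∈ [1/5, 11/20) → index 2
j=3: u_3=221/300 ∈ [11/20, 1) → index 3
j=4: u_4=281/300 ∈ [11/20, 1) → index 3

0 2 2 3 3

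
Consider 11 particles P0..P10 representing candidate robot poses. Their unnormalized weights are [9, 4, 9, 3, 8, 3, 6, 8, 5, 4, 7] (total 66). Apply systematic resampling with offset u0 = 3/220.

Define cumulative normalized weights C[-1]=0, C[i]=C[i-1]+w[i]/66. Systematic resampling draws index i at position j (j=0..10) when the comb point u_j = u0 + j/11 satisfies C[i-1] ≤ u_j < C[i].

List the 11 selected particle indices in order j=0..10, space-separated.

0 0 1 2 3 4 6 7 7 8 10

C = [3/22, 13/66, 1/3, 25/66, 1/2, 6/11, 7/11, 25/33, 5/6, 59/66, 1]
j=0: u_0=3/220 ∈ [0, 3/22) → index 0
j=1: u_1=23/220 ∈ [0, 3/22) → index 0
j=2: u_2=43/220 ∈ [3/22, 13/66) → index 1
j=3: u_3=63/220 ∈ [13/66, 1/3) → index 2
j=4: u_4=83/220 ∈ [1/3, 25/66) → index 3
j=5: u_5=103/220 ∈ [25/66, 1/2) → index 4
j=6: u_6=123/220 ∈ [6/11, 7/11) → index 6
j=7: u_7=13/20 ∈ [7/11, 25/33) → index 7
j=8: u_8=163/220 ∈ [7/11, 25/33) → index 7
j=9: u_9=183/220 ∈ [25/33, 5/6) → index 8
j=10: u_10=203/220 ∈ [59/66, 1) → index 10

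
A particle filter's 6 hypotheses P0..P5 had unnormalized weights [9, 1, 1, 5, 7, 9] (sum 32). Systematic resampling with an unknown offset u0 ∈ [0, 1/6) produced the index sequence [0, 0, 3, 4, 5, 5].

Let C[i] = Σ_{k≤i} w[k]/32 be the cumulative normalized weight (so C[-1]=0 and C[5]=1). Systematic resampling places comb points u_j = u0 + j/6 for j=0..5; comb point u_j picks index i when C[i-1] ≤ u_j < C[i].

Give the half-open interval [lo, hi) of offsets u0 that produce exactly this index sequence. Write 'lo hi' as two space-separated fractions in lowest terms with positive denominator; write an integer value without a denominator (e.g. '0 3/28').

5/96 11/96

C = [9/32, 5/16, 11/32, 1/2, 23/32, 1]
j=0 picked index 0: u0 ∈ [0, 9/32)
j=1 picked index 0: u0 ∈ [-1/6, 11/96)
j=2 picked index 3: u0 ∈ [1/96, 1/6)
j=3 picked index 4: u0 ∈ [0, 7/32)
j=4 picked index 5: u0 ∈ [5/96, 1/3)
j=5 picked index 5: u0 ∈ [-11/96, 1/6)
intersection: [5/96, 11/96)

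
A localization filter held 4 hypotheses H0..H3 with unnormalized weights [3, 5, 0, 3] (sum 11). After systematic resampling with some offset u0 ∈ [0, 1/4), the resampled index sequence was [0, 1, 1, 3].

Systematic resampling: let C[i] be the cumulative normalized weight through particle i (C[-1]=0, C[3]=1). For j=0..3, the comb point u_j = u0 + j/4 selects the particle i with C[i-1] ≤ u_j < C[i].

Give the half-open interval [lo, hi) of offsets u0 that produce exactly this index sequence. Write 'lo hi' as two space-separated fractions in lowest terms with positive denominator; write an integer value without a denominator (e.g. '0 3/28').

C = [3/11, 8/11, 8/11, 1]
j=0 picked index 0: u0 ∈ [0, 3/11)
j=1 picked index 1: u0 ∈ [1/44, 21/44)
j=2 picked index 1: u0 ∈ [-5/22, 5/22)
j=3 picked index 3: u0 ∈ [-1/44, 1/4)
intersection: [1/44, 5/22)

1/44 5/22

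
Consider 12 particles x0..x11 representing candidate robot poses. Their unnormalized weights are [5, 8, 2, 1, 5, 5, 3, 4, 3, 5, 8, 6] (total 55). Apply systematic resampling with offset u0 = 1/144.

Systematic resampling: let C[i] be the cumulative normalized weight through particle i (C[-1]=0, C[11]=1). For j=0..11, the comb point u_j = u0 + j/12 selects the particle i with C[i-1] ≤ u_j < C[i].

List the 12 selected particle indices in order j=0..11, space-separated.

C = [1/11, 13/55, 3/11, 16/55, 21/55, 26/55, 29/55, 3/5, 36/55, 41/55, 49/55, 1]
j=0: u_0=1/144 ∈ [0, 1/11) → index 0
j=1: u_1=13/144 ∈ [0, 1/11) → index 0
j=2: u_2=25/144 ∈ [1/11, 13/55) → index 1
j=3: u_3=37/144 ∈ [13/55, 3/11) → index 2
j=4: u_4=49/144 ∈ [16/55, 21/55) → index 4
j=5: u_5=61/144 ∈ [21/55, 26/55) → index 5
j=6: u_6=73/144 ∈ [26/55, 29/55) → index 6
j=7: u_7=85/144 ∈ [29/55, 3/5) → index 7
j=8: u_8=97/144 ∈ [36/55, 41/55) → index 9
j=9: u_9=109/144 ∈ [41/55, 49/55) → index 10
j=10: u_10=121/144 ∈ [41/55, 49/55) → index 10
j=11: u_11=133/144 ∈ [49/55, 1) → index 11

0 0 1 2 4 5 6 7 9 10 10 11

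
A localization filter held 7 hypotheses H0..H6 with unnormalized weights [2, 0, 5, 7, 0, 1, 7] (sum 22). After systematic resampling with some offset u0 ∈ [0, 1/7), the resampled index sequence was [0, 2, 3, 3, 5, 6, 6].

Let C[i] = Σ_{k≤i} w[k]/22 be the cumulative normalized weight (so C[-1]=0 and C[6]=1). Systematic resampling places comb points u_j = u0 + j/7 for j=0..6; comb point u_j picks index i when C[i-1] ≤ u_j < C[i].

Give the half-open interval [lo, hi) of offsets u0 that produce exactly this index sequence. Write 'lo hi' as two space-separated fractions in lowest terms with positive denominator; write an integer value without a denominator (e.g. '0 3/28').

C = [1/11, 1/11, 7/22, 7/11, 7/11, 15/22, 1]
j=0 picked index 0: u0 ∈ [0, 1/11)
j=1 picked index 2: u0 ∈ [-4/77, 27/154)
j=2 picked index 3: u0 ∈ [5/154, 27/77)
j=3 picked index 3: u0 ∈ [-17/154, 16/77)
j=4 picked index 5: u0 ∈ [5/77, 17/154)
j=5 picked index 6: u0 ∈ [-5/154, 2/7)
j=6 picked index 6: u0 ∈ [-27/154, 1/7)
intersection: [5/77, 1/11)

5/77 1/11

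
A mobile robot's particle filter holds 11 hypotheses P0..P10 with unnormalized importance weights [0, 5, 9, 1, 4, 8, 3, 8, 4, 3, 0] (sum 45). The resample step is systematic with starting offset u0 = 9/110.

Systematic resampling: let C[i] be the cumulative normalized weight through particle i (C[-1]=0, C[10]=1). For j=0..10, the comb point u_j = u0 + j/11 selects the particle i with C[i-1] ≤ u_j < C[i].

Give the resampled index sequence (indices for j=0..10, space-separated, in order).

1 2 2 4 5 5 6 7 7 8 9

C = [0, 1/9, 14/45, 1/3, 19/45, 3/5, 2/3, 38/45, 14/15, 1, 1]
j=0: u_0=9/110 ∈ [0, 1/9) → index 1
j=1: u_1=19/110 ∈ [1/9, 14/45) → index 2
j=2: u_2=29/110 ∈ [1/9, 14/45) → index 2
j=3: u_3=39/110 ∈ [1/3, 19/45) → index 4
j=4: u_4=49/110 ∈ [19/45, 3/5) → index 5
j=5: u_5=59/110 ∈ [19/45, 3/5) → index 5
j=6: u_6=69/110 ∈ [3/5, 2/3) → index 6
j=7: u_7=79/110 ∈ [2/3, 38/45) → index 7
j=8: u_8=89/110 ∈ [2/3, 38/45) → index 7
j=9: u_9=9/10 ∈ [38/45, 14/15) → index 8
j=10: u_10=109/110 ∈ [14/15, 1) → index 9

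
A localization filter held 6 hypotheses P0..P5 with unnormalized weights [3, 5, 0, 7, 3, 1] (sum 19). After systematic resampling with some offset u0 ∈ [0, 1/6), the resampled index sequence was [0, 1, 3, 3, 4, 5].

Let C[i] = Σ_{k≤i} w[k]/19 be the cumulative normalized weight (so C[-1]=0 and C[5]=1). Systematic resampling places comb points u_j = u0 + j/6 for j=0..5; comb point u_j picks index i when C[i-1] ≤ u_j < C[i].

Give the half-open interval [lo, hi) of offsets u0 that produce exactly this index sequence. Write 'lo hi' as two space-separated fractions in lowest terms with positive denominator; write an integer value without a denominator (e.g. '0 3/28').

7/57 3/19

C = [3/19, 8/19, 8/19, 15/19, 18/19, 1]
j=0 picked index 0: u0 ∈ [0, 3/19)
j=1 picked index 1: u0 ∈ [-1/114, 29/114)
j=2 picked index 3: u0 ∈ [5/57, 26/57)
j=3 picked index 3: u0 ∈ [-3/38, 11/38)
j=4 picked index 4: u0 ∈ [7/57, 16/57)
j=5 picked index 5: u0 ∈ [13/114, 1/6)
intersection: [7/57, 3/19)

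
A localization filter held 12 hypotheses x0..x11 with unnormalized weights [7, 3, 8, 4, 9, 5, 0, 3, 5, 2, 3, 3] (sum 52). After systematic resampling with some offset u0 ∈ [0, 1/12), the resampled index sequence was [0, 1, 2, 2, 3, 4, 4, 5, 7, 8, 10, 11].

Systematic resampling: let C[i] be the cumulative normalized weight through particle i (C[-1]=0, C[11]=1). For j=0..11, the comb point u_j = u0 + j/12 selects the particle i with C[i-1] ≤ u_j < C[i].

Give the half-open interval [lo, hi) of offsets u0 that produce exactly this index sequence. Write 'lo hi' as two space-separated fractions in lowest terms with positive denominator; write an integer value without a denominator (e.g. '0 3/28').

2/39 1/12

C = [7/52, 5/26, 9/26, 11/26, 31/52, 9/13, 9/13, 3/4, 11/13, 23/26, 49/52, 1]
j=0 picked index 0: u0 ∈ [0, 7/52)
j=1 picked index 1: u0 ∈ [2/39, 17/156)
j=2 picked index 2: u0 ∈ [1/39, 7/39)
j=3 picked index 2: u0 ∈ [-3/52, 5/52)
j=4 picked index 3: u0 ∈ [1/78, 7/78)
j=5 picked index 4: u0 ∈ [1/156, 7/39)
j=6 picked index 4: u0 ∈ [-1/13, 5/52)
j=7 picked index 5: u0 ∈ [1/78, 17/156)
j=8 picked index 7: u0 ∈ [1/39, 1/12)
j=9 picked index 8: u0 ∈ [0, 5/52)
j=10 picked index 10: u0 ∈ [2/39, 17/156)
j=11 picked index 11: u0 ∈ [1/39, 1/12)
intersection: [2/39, 1/12)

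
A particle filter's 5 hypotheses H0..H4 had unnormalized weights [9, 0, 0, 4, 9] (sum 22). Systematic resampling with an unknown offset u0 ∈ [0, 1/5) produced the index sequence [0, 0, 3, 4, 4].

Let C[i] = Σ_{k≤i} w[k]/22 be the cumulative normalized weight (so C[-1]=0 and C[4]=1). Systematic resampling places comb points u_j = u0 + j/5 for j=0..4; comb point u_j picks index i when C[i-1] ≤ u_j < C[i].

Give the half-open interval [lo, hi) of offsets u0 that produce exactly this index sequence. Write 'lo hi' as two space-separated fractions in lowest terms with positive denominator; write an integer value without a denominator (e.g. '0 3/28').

C = [9/22, 9/22, 9/22, 13/22, 1]
j=0 picked index 0: u0 ∈ [0, 9/22)
j=1 picked index 0: u0 ∈ [-1/5, 23/110)
j=2 picked index 3: u0 ∈ [1/110, 21/110)
j=3 picked index 4: u0 ∈ [-1/110, 2/5)
j=4 picked index 4: u0 ∈ [-23/110, 1/5)
intersection: [1/110, 21/110)

1/110 21/110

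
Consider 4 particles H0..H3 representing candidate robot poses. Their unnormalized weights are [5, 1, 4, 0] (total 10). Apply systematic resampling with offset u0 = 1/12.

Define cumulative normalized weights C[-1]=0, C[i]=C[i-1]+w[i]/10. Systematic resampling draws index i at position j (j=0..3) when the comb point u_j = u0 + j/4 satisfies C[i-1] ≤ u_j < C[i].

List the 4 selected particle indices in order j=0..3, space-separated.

C = [1/2, 3/5, 1, 1]
j=0: u_0=1/12 ∈ [0, 1/2) → index 0
j=1: u_1=1/3 ∈ [0, 1/2) → index 0
j=2: u_2=7/12 ∈ [1/2, 3/5) → index 1
j=3: u_3=5/6 ∈ [3/5, 1) → index 2

0 0 1 2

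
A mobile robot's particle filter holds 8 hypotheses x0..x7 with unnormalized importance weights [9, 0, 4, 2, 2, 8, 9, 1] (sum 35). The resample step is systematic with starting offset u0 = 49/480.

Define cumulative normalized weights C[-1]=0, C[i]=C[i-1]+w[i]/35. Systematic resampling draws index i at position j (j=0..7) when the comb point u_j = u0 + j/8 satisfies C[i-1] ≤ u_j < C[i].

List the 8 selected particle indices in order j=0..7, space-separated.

0 0 2 4 5 6 6 7

C = [9/35, 9/35, 13/35, 3/7, 17/35, 5/7, 34/35, 1]
j=0: u_0=49/480 ∈ [0, 9/35) → index 0
j=1: u_1=109/480 ∈ [0, 9/35) → index 0
j=2: u_2=169/480 ∈ [9/35, 13/35) → index 2
j=3: u_3=229/480 ∈ [3/7, 17/35) → index 4
j=4: u_4=289/480 ∈ [17/35, 5/7) → index 5
j=5: u_5=349/480 ∈ [5/7, 34/35) → index 6
j=6: u_6=409/480 ∈ [5/7, 34/35) → index 6
j=7: u_7=469/480 ∈ [34/35, 1) → index 7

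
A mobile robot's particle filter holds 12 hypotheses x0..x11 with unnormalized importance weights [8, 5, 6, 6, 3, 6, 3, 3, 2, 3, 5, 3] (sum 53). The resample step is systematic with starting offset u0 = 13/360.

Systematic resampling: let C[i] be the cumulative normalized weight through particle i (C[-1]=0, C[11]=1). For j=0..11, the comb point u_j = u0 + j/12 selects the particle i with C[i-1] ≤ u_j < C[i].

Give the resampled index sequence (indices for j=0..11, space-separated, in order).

0 0 1 2 3 3 5 5 7 8 10 11

C = [8/53, 13/53, 19/53, 25/53, 28/53, 34/53, 37/53, 40/53, 42/53, 45/53, 50/53, 1]
j=0: u_0=13/360 ∈ [0, 8/53) → index 0
j=1: u_1=43/360 ∈ [0, 8/53) → index 0
j=2: u_2=73/360 ∈ [8/53, 13/53) → index 1
j=3: u_3=103/360 ∈ [13/53, 19/53) → index 2
j=4: u_4=133/360 ∈ [19/53, 25/53) → index 3
j=5: u_5=163/360 ∈ [19/53, 25/53) → index 3
j=6: u_6=193/360 ∈ [28/53, 34/53) → index 5
j=7: u_7=223/360 ∈ [28/53, 34/53) → index 5
j=8: u_8=253/360 ∈ [37/53, 40/53) → index 7
j=9: u_9=283/360 ∈ [40/53, 42/53) → index 8
j=10: u_10=313/360 ∈ [45/53, 50/53) → index 10
j=11: u_11=343/360 ∈ [50/53, 1) → index 11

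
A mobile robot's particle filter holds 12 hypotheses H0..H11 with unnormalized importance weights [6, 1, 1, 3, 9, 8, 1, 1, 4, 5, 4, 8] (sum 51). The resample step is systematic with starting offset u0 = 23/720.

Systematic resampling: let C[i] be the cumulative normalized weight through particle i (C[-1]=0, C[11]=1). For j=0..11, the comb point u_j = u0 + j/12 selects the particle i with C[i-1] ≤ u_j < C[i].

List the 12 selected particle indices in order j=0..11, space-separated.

0 0 3 4 4 5 5 8 9 10 11 11

C = [2/17, 7/51, 8/51, 11/51, 20/51, 28/51, 29/51, 10/17, 2/3, 13/17, 43/51, 1]
j=0: u_0=23/720 ∈ [0, 2/17) → index 0
j=1: u_1=83/720 ∈ [0, 2/17) → index 0
j=2: u_2=143/720 ∈ [8/51, 11/51) → index 3
j=3: u_3=203/720 ∈ [11/51, 20/51) → index 4
j=4: u_4=263/720 ∈ [11/51, 20/51) → index 4
j=5: u_5=323/720 ∈ [20/51, 28/51) → index 5
j=6: u_6=383/720 ∈ [20/51, 28/51) → index 5
j=7: u_7=443/720 ∈ [10/17, 2/3) → index 8
j=8: u_8=503/720 ∈ [2/3, 13/17) → index 9
j=9: u_9=563/720 ∈ [13/17, 43/51) → index 10
j=10: u_10=623/720 ∈ [43/51, 1) → index 11
j=11: u_11=683/720 ∈ [43/51, 1) → index 11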